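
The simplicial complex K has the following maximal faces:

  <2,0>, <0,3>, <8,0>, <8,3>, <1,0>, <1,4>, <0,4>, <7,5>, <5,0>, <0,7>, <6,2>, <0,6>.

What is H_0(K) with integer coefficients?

K has 9 vertices, 12 edges.
rank ∂_0 = 0, rank ∂_1 = 8 ⇒ b_0 = 9 − 0 − 8 = 1; all invariant factors of ∂_1 are 1 so no torsion. So H_0 = Z.

H_0 = Z.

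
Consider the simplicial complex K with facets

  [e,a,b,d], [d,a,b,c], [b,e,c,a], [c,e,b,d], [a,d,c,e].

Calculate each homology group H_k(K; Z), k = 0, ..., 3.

K has 5 vertices, 10 edges, 10 triangles, 5 3-simplices.
rank ∂_0 = 0, rank ∂_1 = 4 ⇒ b_0 = 5 − 0 − 4 = 1; all invariant factors of ∂_1 are 1 so no torsion. So H_0 ≅ Z.
rank ∂_1 = 4, rank ∂_2 = 6 ⇒ b_1 = 10 − 4 − 6 = 0; all invariant factors of ∂_2 are 1 so no torsion. So H_1 ≅ 0.
rank ∂_2 = 6, rank ∂_3 = 4 ⇒ b_2 = 10 − 6 − 4 = 0; all invariant factors of ∂_3 are 1 so no torsion. So H_2 ≅ 0.
rank ∂_3 = 4, rank ∂_4 = 0 ⇒ b_3 = 5 − 4 − 0 = 1. So H_3 ≅ Z.

H_0 = Z,  H_1 = 0,  H_2 = 0,  H_3 = Z.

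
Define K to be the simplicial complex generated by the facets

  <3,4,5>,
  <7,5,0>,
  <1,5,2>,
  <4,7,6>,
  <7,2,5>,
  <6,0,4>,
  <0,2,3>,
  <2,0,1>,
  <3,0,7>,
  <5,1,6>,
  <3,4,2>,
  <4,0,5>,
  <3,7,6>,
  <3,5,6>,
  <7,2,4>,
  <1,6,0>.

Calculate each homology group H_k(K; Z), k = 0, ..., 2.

H_0 ≅ Z,  H_1 ≅ Z^2,  H_2 ≅ Z.

We work with the vertex ordering 0 < 1 < 2 < 3 < 4 < 5 < 6 < 7. The simplices of K, each written with vertices in increasing order, are:

  0-simplices (8): [0], [1], [2], [3], [4], [5], [6], [7]
  1-simplices (24): (24 of them)
  2-simplices (16): [0,1,2], [0,1,6], [0,2,3], [0,3,7], [0,4,5], [0,4,6], [0,5,7], [1,2,5], [1,5,6], [2,3,4], [2,4,7], [2,5,7], [3,4,5], [3,5,6], [3,6,7], [4,6,7]

Hence C_0 ≅ Z^8, C_1 ≅ Z^24, C_2 ≅ Z^16.

The boundary map ∂_1: C_1 → C_0 maps an edge to its endpoints' difference, ∂[p,q] = q − p. For instance
  ∂[3,5] = [5] − [3].
This gives a 8×24 integer matrix of rank 7; reducing to Smith normal form yields diagonal entries (1,1,1,1,1,1,1).

Boundary ∂_2: C_2 → C_1 acts by ∂[p,q,r] = [q,r] − [p,r] + [p,q]. For instance
  ∂[1,5,6] = [5,6] − [1,6] + [1,5],
  ∂[0,4,5] = [4,5] − [0,5] + [0,4].
As a 24×16 matrix over Z this has rank 15, with invariant factors (1,1,1,1,1,1,1,1,1,1,1,1,1,1,1).

From H_k ≅ ker(∂_k) / im(∂_{k+1}) we obtain:

  H_0: rank C_0 − rank ∂_1 = 8 − 7 = 1, and the invariant factors of ∂_1 are all 1, so H_0 ≅ Z.
  H_1: rank ker ∂_1 − rank ∂_2 = (24 − 7) − 15 = 2, and the invariant factors of ∂_2 are all 1, so H_1 ≅ Z^2.
  H_2: rank ker ∂_2 − rank ∂_3 = (16 − 15) − 0 = 1, and there is no ∂_3, so H_2 ≅ Z.

As a check, the Euler characteristic is 8 − 24 + 16 = 0, which agrees with 1 − 2 + 1 = 0.
(K is a triangulation of the torus T^2.)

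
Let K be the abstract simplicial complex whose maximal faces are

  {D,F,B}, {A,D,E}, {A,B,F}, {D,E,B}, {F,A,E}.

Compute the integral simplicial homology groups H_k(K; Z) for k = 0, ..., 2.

Take the total order A < B < D < E < F on the vertex set. Then K (dimension 2) consists of the simplices:

  0-simplices (5): A, B, D, E, F
  1-simplices (10): AB, AD, AE, AF, BD, BE, BF, DE, DF, EF
  2-simplices (5): ABF, ADE, AEF, BDE, BDF

Hence C_0 ≅ Z^5, C_1 ≅ Z^10, C_2 ≅ Z^5.

Boundary ∂_1: C_1 → C_0 is given by ∂[p,q] = [q] − [p].
This gives a 5×10 integer matrix of rank 4; reducing to Smith normal form yields diagonal entries (1,1,1,1).

∂_2: C_2 → C_1 maps a triangle to the signed sum of its edges. For instance
  ∂AEF = EF − AF + AE,
  ∂BDE = DE − BE + BD.
As a 10×5 matrix over Z this has rank 5, with invariant factors (1,1,1,1,1).

Computing H_k = (kernel of ∂_k) / (image of ∂_{k+1}):

  H_0: rank C_0 − rank ∂_1 = 5 − 4 = 1, and the invariant factors of ∂_1 are all 1, so H_0 ≅ Z.
  H_1: rank ker ∂_1 − rank ∂_2 = (10 − 4) − 5 = 1, and the invariant factors of ∂_2 are all 1, so H_1 ≅ Z.
  H_2: rank ker ∂_2 − rank ∂_3 = (5 − 5) − 0 = 0, and there is no ∂_3, so H_2 ≅ 0.

H_0 = Z,  H_1 = Z,  H_2 = 0.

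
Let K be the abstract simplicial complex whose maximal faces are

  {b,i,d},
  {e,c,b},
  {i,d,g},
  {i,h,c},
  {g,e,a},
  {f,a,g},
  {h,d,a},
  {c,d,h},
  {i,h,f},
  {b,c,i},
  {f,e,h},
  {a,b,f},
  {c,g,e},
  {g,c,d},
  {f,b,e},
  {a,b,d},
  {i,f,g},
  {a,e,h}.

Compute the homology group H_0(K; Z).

H_0 = Z.

Fix the vertex order a < b < c < d < e < f < g < h < i and write every simplex with vertices in increasing order. Then dim K = 2 and the simplices of K are:

  0-simplices (9): a, b, c, d, e, f, g, h, i
  1-simplices (27): ab, ad, ae, af, ag, ah, bc, bd, be, bf, bi, cd, ce, cg, ch, ci, dg, dh, di, ef, eg, eh, fg, fh, fi, gi, hi
  2-simplices (18): abd, abf, adh, aeg, aeh, afg, bce, bci, bdi, bef, cdg, cdh, ceg, chi, dgi, efh, fgi, fhi

so the chain groups are C_0 ≅ Z^9, C_1 ≅ Z^27, C_2 ≅ Z^18.

Boundary ∂_1: C_1 → C_0 maps an edge to its endpoints' difference, ∂[p,q] = q − p. For instance
  ∂cd = d − c.
The 9×27 boundary matrix has rank 8 and Smith normal form diag(1,1,1,1,1,1,1,1).

Boundary ∂_2: C_2 → C_1 maps a triangle to the signed sum of its edges. For instance
  ∂chi = hi − ci + ch,
  ∂fgi = gi − fi + fg.
The 27×18 boundary matrix has rank 18 and Smith normal form diag(1,1,1,1,1,1,1,1,1,1,1,1,1,1,1,1,1,2).

Computing H_k = (kernel of ∂_k) / (image of ∂_{k+1}):

  H_0: rank C_0 − rank ∂_1 = 9 − 8 = 1, and the invariant factors of ∂_1 are all 1, so H_0 ≅ Z.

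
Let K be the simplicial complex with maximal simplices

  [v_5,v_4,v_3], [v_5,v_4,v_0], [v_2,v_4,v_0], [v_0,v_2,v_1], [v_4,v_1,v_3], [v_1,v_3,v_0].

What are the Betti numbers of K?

b_0 = 1, b_1 = 1, b_2 = 0.

Take the total order v_0 < v_1 < v_2 < v_3 < v_4 < v_5 on the vertex set. Then K (dimension 2) consists of the simplices:

  0-simplices (6): [v_0], [v_1], [v_2], [v_3], [v_4], [v_5]
  1-simplices (12): [v_0,v_1], [v_0,v_2], [v_0,v_3], [v_0,v_4], [v_0,v_5], [v_1,v_2], [v_1,v_3], [v_1,v_4], [v_2,v_4], [v_3,v_4], [v_3,v_5], [v_4,v_5]
  2-simplices (6): [v_0,v_1,v_2], [v_0,v_1,v_3], [v_0,v_2,v_4], [v_0,v_4,v_5], [v_1,v_3,v_4], [v_3,v_4,v_5]

giving chain groups C_0 ≅ Z^6, C_1 ≅ Z^12, C_2 ≅ Z^6.

Boundary ∂_1: C_1 → C_0 is given by ∂[p,q] = [q] − [p].
The resulting 6×12 matrix has rank 5, and its Smith normal form has invariant factors (1,1,1,1,1).

Boundary ∂_2: C_2 → C_1 maps a triangle to the signed sum of its edges. For instance
  ∂[v_0,v_1,v_3] = [v_1,v_3] − [v_0,v_3] + [v_0,v_1],
  ∂[v_3,v_4,v_5] = [v_4,v_5] − [v_3,v_5] + [v_3,v_4].
As a 12×6 matrix over Z this has rank 6, with invariant factors (1,1,1,1,1,1).

Computing H_k = (kernel of ∂_k) / (image of ∂_{k+1}):

  H_0: rank C_0 − rank ∂_1 = 6 − 5 = 1, and the invariant factors of ∂_1 are all 1, so H_0 = Z.
  H_1: rank ker ∂_1 − rank ∂_2 = (12 − 5) − 6 = 1, and the invariant factors of ∂_2 are all 1, so H_1 = Z.
  H_2: rank ker ∂_2 − rank ∂_3 = (6 − 6) − 0 = 0, and there is no ∂_3, so H_2 = 0.

As a check, the Euler characteristic is 6 − 12 + 6 = 0, which agrees with 1 − 1 + 0 = 0.

Hence the Betti numbers are b_0 = 1, b_1 = 1, b_2 = 0.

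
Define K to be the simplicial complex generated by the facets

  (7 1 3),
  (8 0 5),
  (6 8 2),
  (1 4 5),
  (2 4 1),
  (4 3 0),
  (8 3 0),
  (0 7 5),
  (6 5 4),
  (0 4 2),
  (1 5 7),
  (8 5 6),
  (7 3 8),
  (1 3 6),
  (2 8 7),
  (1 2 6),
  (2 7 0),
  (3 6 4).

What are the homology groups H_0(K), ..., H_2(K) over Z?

H_0 ≅ Z,  H_1 ≅ Z ⊕ Z/2Z,  H_2 = 0.

Take the total order 0 < 1 < 2 < 3 < 4 < 5 < 6 < 7 < 8 on the vertex set. Then K (dimension 2) consists of the simplices:

  0-simplices (9): [0], [1], [2], [3], [4], [5], [6], [7], [8]
  1-simplices (27): (27 of them)
  2-simplices (18): [0,2,4], [0,2,7], [0,3,4], [0,3,8], [0,5,7], [0,5,8], [1,2,4], [1,2,6], [1,3,6], [1,3,7], [1,4,5], [1,5,7], [2,6,8], [2,7,8], [3,4,6], [3,7,8], [4,5,6], [5,6,8]

giving chain groups C_0 ≅ Z^9, C_1 ≅ Z^27, C_2 ≅ Z^18.

The boundary map ∂_1: C_1 → C_0 sends each edge [p,q] (with p < q) to q − p.
The resulting 9×27 matrix has rank 8, and its Smith normal form has invariant factors (1,1,1,1,1,1,1,1).

The boundary map ∂_2: C_2 → C_1 sends each 2-simplex [p,q,r] to [q,r] − [p,r] + [p,q]. For instance
  ∂[3,4,6] = [4,6] − [3,6] + [3,4],
  ∂[1,4,5] = [4,5] − [1,5] + [1,4].
This gives a 27×18 integer matrix of rank 18; reducing to Smith normal form yields diagonal entries (1,1,1,1,1,1,1,1,1,1,1,1,1,1,1,1,1,2).

From H_k ≅ ker(∂_k) / im(∂_{k+1}) we obtain:

  H_0: rank C_0 − rank ∂_1 = 9 − 8 = 1, and the invariant factors of ∂_1 are all 1, so H_0 ≅ Z.
  H_1: rank ker ∂_1 − rank ∂_2 = (27 − 8) − 18 = 1, and ∂_2 has invariant factor 2 > 1, so H_1 ≅ Z ⊕ Z/2Z.
  H_2: rank ker ∂_2 − rank ∂_3 = (18 − 18) − 0 = 0, and there is no ∂_3, so H_2 ≅ 0.

As a check, the Euler characteristic is 9 − 27 + 18 = 0, which agrees with 1 − 1 + 0 = 0.
(K is a triangulation of the Klein bottle.)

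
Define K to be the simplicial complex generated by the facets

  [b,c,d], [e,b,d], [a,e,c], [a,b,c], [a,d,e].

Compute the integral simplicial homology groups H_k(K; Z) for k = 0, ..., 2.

We work with the vertex ordering a < b < c < d < e. The simplices of K, each written with vertices in increasing order, are:

  0-simplices (5): a, b, c, d, e
  1-simplices (10): ab, ac, ad, ae, bc, bd, be, cd, ce, de
  2-simplices (5): abc, ace, ade, bcd, bde

Hence C_0 ≅ Z^5, C_1 ≅ Z^10, C_2 ≅ Z^5.

∂_1: C_1 → C_0 maps an edge to its endpoints' difference, ∂[p,q] = q − p.
The resulting 5×10 matrix has rank 4, and its Smith normal form has invariant factors (1,1,1,1).

∂_2: C_2 → C_1 acts by ∂[p,q,r] = [q,r] − [p,r] + [p,q]. For instance
  ∂bde = de − be + bd,
  ∂ade = de − ae + ad.
The resulting 10×5 matrix has rank 5, and its Smith normal form has invariant factors (1,1,1,1,1).

Reading off H_k = ker ∂_k / im ∂_{k+1}:

  H_0: rank C_0 − rank ∂_1 = 5 − 4 = 1, and the invariant factors of ∂_1 are all 1, so H_0 = Z.
  H_1: rank ker ∂_1 − rank ∂_2 = (10 − 4) − 5 = 1, and the invariant factors of ∂_2 are all 1, so H_1 = Z.
  H_2: rank ker ∂_2 − rank ∂_3 = (5 − 5) − 0 = 0, and there is no ∂_3, so H_2 = 0.

As a check, the Euler characteristic is 5 − 10 + 5 = 0, which agrees with 1 − 1 + 0 = 0.

H_0 = Z,  H_1 = Z,  H_2 = 0.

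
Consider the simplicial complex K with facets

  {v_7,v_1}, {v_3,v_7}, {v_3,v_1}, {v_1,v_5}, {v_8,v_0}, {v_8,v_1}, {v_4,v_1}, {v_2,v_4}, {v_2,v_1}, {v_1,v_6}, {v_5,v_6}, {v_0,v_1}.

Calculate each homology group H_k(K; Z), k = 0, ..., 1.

H_0 = Z,  H_1 = Z^4.

Order the vertices as v_0 < v_1 < v_2 < v_3 < v_4 < v_5 < v_6 < v_7 < v_8. Listing each simplex with vertices in this order, K has dimension 1 with simplices:

  0-simplices (9): [v_0], [v_1], [v_2], [v_3], [v_4], [v_5], [v_6], [v_7], [v_8]
  1-simplices (12): [v_0,v_1], [v_0,v_8], [v_1,v_2], [v_1,v_3], [v_1,v_4], [v_1,v_5], [v_1,v_6], [v_1,v_7], [v_1,v_8], [v_2,v_4], [v_3,v_7], [v_5,v_6]

so the chain groups are C_0 ≅ Z^9, C_1 ≅ Z^12.

Boundary ∂_1: C_1 → C_0 maps an edge to its endpoints' difference, ∂[p,q] = q − p. For instance
  ∂[v_1,v_2] = [v_2] − [v_1].
The 9×12 boundary matrix has rank 8 and Smith normal form diag(1,1,1,1,1,1,1,1).

Computing H_k = (kernel of ∂_k) / (image of ∂_{k+1}):

  H_0: rank C_0 − rank ∂_1 = 9 − 8 = 1, and the invariant factors of ∂_1 are all 1, so H_0 ≅ Z.
  H_1: rank ker ∂_1 − rank ∂_2 = (12 − 8) − 0 = 4, and there is no ∂_2, so H_1 ≅ Z^4.

As a check, the Euler characteristic is 9 − 12 = -3, which agrees with 1 − 4 = -3.
(K is a triangulation of a wedge of 4 circles.)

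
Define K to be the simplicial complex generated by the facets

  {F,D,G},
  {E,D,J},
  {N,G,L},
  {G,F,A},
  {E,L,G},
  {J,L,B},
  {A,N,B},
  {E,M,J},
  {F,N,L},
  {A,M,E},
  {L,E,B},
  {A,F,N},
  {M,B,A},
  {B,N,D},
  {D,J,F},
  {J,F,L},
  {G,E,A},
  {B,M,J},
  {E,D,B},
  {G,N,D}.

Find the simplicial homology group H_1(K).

H_1 = Z ⊕ Z/2.

Take the total order A < B < D < E < F < G < J < L < M < N on the vertex set. Then K (dimension 2) consists of the simplices:

  0-simplices (10): A, B, D, E, F, G, J, L, M, N
  1-simplices (30): AB, AE, AF, AG, AM, AN, BD, BE, BJ, BL, BM, BN, DE, DF, DG, DJ, DN, EG, EJ, EL, EM, FG, FJ, FL, FN, GL, GN, JL, JM, LN
  2-simplices (20): ABM, ABN, AEG, AEM, AFG, AFN, BDE, BDN, BEL, BJL, BJM, DEJ, DFG, DFJ, DGN, EGL, EJM, FJL, FLN, GLN

giving chain groups C_0 ≅ Z^10, C_1 ≅ Z^30, C_2 ≅ Z^20.

The boundary map ∂_1: C_1 → C_0 sends each edge [p,q] (with p < q) to q − p.
The resulting 10×30 matrix has rank 9, and its Smith normal form has invariant factors (1,1,1,1,1,1,1,1,1).

∂_2: C_2 → C_1 acts by ∂[p,q,r] = [q,r] − [p,r] + [p,q]. For instance
  ∂FJL = JL − FL + FJ,
  ∂EJM = JM − EM + EJ.
The 30×20 boundary matrix has rank 20 and Smith normal form diag(1,1,1,1,1,1,1,1,1,1,1,1,1,1,1,1,1,1,1,2).

Now H_k = ker ∂_k / im ∂_{k+1}, so:

  H_1: rank ker ∂_1 − rank ∂_2 = (30 − 9) − 20 = 1, and ∂_2 has invariant factor 2 > 1, so H_1 ≅ Z ⊕ Z/2.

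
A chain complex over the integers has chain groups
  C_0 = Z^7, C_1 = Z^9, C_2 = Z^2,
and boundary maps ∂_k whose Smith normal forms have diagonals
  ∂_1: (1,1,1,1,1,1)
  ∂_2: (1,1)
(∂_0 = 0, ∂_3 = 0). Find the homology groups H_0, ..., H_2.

H_0: b_0 = 7 − 0 − 6 = 1; torsion from ∂_1 factors > 1: none. So H_0 = Z.
H_1: b_1 = 9 − 6 − 2 = 1; torsion from ∂_2 factors > 1: none. So H_1 = Z.
H_2: b_2 = 2 − 2 − 0 = 0; torsion from ∂_3 factors > 1: none. So H_2 = 0.

H_0 = Z,  H_1 = Z,  H_2 = 0.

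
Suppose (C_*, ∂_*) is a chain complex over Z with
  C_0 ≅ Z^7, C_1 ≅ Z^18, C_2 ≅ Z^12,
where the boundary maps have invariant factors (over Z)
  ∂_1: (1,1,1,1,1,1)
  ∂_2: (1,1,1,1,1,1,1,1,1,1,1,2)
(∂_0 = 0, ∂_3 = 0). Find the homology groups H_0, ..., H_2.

H_0 = Z,  H_1 = Z/2,  H_2 = 0.

H_0: b_0 = 7 − 0 − 6 = 1; torsion from ∂_1 factors > 1: none. So H_0 = Z.
H_1: b_1 = 18 − 6 − 12 = 0; torsion from ∂_2 factors > 1: [2]. So H_1 = Z/2.
H_2: b_2 = 12 − 12 − 0 = 0; torsion from ∂_3 factors > 1: none. So H_2 = 0.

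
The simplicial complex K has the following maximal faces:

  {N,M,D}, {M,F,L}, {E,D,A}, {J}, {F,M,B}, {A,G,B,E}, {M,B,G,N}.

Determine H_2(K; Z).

Take the total order A < B < D < E < F < G < J < L < M < N on the vertex set. Then K (dimension 3) consists of the simplices:

  0-simplices (10): A, B, D, E, F, G, J, L, M, N
  1-simplices (19): AB, AD, AE, AG, BE, BF, BG, BM, BN, DE, DM, DN, EG, FL, FM, GM, GN, LM, MN
  2-simplices (12): ABE, ABG, ADE, AEG, BEG, BFM, BGM, BGN, BMN, DMN, FLM, GMN
  3-simplices (2): ABEG, BGMN

so the chain groups are C_0 ≅ Z^10, C_1 ≅ Z^19, C_2 ≅ Z^12, C_3 ≅ Z^2.

The boundary map ∂_1: C_1 → C_0 is given by ∂[p,q] = [q] − [p]. For instance
  ∂BF = F − B.
This gives a 10×19 integer matrix of rank 8; reducing to Smith normal form yields diagonal entries (1,1,1,1,1,1,1,1).

∂_2: C_2 → C_1 acts by ∂[p,q,r] = [q,r] − [p,r] + [p,q]. For instance
  ∂BFM = FM − BM + BF,
  ∂BGN = GN − BN + BG.
The 19×12 boundary matrix has rank 10 and Smith normal form diag(1,1,1,1,1,1,1,1,1,1).

Boundary ∂_3: C_3 → C_2 sends each 3-simplex σ to the alternating sum Σ_i (−1)^i (σ with its i-th vertex removed). For instance
  ∂ABEG = BEG − AEG + ABG − ABE,
  ∂BGMN = GMN − BMN + BGN − BGM.
The 12×2 boundary matrix has rank 2 and Smith normal form diag(1,1).

Computing H_k = (kernel of ∂_k) / (image of ∂_{k+1}):

  H_2: rank ker ∂_2 − rank ∂_3 = (12 − 10) − 2 = 0, and the invariant factors of ∂_3 are all 1, so H_2 = 0.

H_2 = 0.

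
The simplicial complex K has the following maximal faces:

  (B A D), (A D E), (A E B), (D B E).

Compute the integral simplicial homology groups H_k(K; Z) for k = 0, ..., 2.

H_0 ≅ Z,  H_1 = 0,  H_2 ≅ Z.

Order the vertices as A < B < D < E. Listing each simplex with vertices in this order, K has dimension 2 with simplices:

  0-simplices (4): A, B, D, E
  1-simplices (6): AB, AD, AE, BD, BE, DE
  2-simplices (4): ABD, ABE, ADE, BDE

giving chain groups C_0 ≅ Z^4, C_1 ≅ Z^6, C_2 ≅ Z^4.

Boundary ∂_1: C_1 → C_0 sends each edge [p,q] (with p < q) to q − p.
As a 4×6 matrix over Z this has rank 3, with invariant factors (1,1,1).

Boundary ∂_2: C_2 → C_1 acts by ∂[p,q,r] = [q,r] − [p,r] + [p,q]. For instance
  ∂ADE = DE − AE + AD,
  ∂ABD = BD − AD + AB.
This gives a 6×4 integer matrix of rank 3; reducing to Smith normal form yields diagonal entries (1,1,1).

Computing H_k = (kernel of ∂_k) / (image of ∂_{k+1}):

  H_0: rank C_0 − rank ∂_1 = 4 − 3 = 1, and the invariant factors of ∂_1 are all 1, so H_0 = Z.
  H_1: rank ker ∂_1 − rank ∂_2 = (6 − 3) − 3 = 0, and the invariant factors of ∂_2 are all 1, so H_1 = 0.
  H_2: rank ker ∂_2 − rank ∂_3 = (4 − 3) − 0 = 1, and there is no ∂_3, so H_2 = Z.

As a check, the Euler characteristic is 4 − 6 + 4 = 2, which agrees with 1 − 0 + 1 = 2.
(K is a triangulation of the 2-sphere S^2.)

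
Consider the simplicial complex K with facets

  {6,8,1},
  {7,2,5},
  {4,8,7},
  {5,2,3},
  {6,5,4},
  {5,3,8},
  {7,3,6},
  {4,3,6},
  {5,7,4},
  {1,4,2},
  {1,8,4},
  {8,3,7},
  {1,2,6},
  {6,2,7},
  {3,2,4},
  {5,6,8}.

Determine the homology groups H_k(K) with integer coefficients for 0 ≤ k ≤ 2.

H_0 ≅ Z,  H_1 ≅ Z^2,  H_2 ≅ Z.

K has 8 vertices, 24 edges, 16 triangles.
rank ∂_0 = 0, rank ∂_1 = 7 ⇒ b_0 = 8 − 0 − 7 = 1; all invariant factors of ∂_1 are 1 so no torsion. So H_0 ≅ Z.
rank ∂_1 = 7, rank ∂_2 = 15 ⇒ b_1 = 24 − 7 − 15 = 2; all invariant factors of ∂_2 are 1 so no torsion. So H_1 ≅ Z^2.
rank ∂_2 = 15, rank ∂_3 = 0 ⇒ b_2 = 16 − 15 − 0 = 1. So H_2 ≅ Z.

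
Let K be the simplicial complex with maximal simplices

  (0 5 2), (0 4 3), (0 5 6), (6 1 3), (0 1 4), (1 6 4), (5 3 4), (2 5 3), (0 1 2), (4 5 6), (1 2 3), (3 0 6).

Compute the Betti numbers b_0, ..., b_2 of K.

b_0 = 1, b_1 = 0, b_2 = 0.

K has 7 vertices, 18 edges, 12 triangles.
rank ∂_0 = 0, rank ∂_1 = 6 ⇒ b_0 = 7 − 0 − 6 = 1; all invariant factors of ∂_1 are 1 so no torsion. So H_0 ≅ Z.
rank ∂_1 = 6, rank ∂_2 = 12 ⇒ b_1 = 18 − 6 − 12 = 0; ∂_2 has invariant factor(s) [2] giving torsion. So H_1 ≅ Z/2Z.
rank ∂_2 = 12, rank ∂_3 = 0 ⇒ b_2 = 12 − 12 − 0 = 0. So H_2 ≅ 0.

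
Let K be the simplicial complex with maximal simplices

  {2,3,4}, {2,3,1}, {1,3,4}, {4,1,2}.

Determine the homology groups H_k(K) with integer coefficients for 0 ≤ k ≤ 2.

H_0 ≅ Z,  H_1 = 0,  H_2 ≅ Z.

Fix the vertex order 1 < 2 < 3 < 4 and write every simplex with vertices in increasing order. Then dim K = 2 and the simplices of K are:

  0-simplices (4): [1], [2], [3], [4]
  1-simplices (6): [1,2], [1,3], [1,4], [2,3], [2,4], [3,4]
  2-simplices (4): [1,2,3], [1,2,4], [1,3,4], [2,3,4]

so the chain groups are C_0 ≅ Z^4, C_1 ≅ Z^6, C_2 ≅ Z^4.

Boundary ∂_1: C_1 → C_0 sends each edge [p,q] (with p < q) to q − p.
This gives a 4×6 integer matrix of rank 3; reducing to Smith normal form yields diagonal entries (1,1,1).

Boundary ∂_2: C_2 → C_1 maps a triangle to the signed sum of its edges. For instance
  ∂[1,2,3] = [2,3] − [1,3] + [1,2],
  ∂[1,2,4] = [2,4] − [1,4] + [1,2].
This gives a 6×4 integer matrix of rank 3; reducing to Smith normal form yields diagonal entries (1,1,1).

Computing H_k = (kernel of ∂_k) / (image of ∂_{k+1}):

  H_0: rank C_0 − rank ∂_1 = 4 − 3 = 1, and the invariant factors of ∂_1 are all 1, so H_0 ≅ Z.
  H_1: rank ker ∂_1 − rank ∂_2 = (6 − 3) − 3 = 0, and the invariant factors of ∂_2 are all 1, so H_1 ≅ 0.
  H_2: rank ker ∂_2 − rank ∂_3 = (4 − 3) − 0 = 1, and there is no ∂_3, so H_2 ≅ Z.

(K is a triangulation of the 2-sphere S^2.)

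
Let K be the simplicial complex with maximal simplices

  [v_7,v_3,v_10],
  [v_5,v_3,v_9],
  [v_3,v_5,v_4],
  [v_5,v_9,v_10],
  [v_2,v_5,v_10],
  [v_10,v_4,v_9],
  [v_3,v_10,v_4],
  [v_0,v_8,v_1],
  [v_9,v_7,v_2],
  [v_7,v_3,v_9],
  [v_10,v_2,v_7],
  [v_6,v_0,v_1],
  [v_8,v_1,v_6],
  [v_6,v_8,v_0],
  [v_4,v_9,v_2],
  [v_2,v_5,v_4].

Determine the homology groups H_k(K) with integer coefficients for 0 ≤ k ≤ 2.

H_0 ≅ Z^2,  H_1 ≅ Z/2,  H_2 ≅ Z.

Fix the vertex order v_0 < v_1 < v_2 < v_3 < v_4 < v_5 < v_6 < v_7 < v_8 < v_9 < v_10 and write every simplex with vertices in increasing order. Then dim K = 2 and the simplices of K are:

  0-simplices (11): [v_0], [v_1], [v_2], [v_3], [v_4], [v_5], [v_6], [v_7], [v_8], [v_9], [v_10]
  1-simplices (24): (24 of them)
  2-simplices (16): (16 of them)

so the chain groups are C_0 ≅ Z^11, C_1 ≅ Z^24, C_2 ≅ Z^16.

Boundary ∂_1: C_1 → C_0 sends each edge [p,q] (with p < q) to q − p. For instance
  ∂[v_4,v_10] = [v_10] − [v_4].
The 11×24 boundary matrix has rank 9 and Smith normal form diag(1,1,1,1,1,1,1,1,1).

The boundary map ∂_2: C_2 → C_1 maps a triangle to the signed sum of its edges. For instance
  ∂[v_5,v_9,v_10] = [v_9,v_10] − [v_5,v_10] + [v_5,v_9],
  ∂[v_2,v_7,v_10] = [v_7,v_10] − [v_2,v_10] + [v_2,v_7].
The 24×16 boundary matrix has rank 15 and Smith normal form diag(1,1,1,1,1,1,1,1,1,1,1,1,1,1,2).

Computing H_k = (kernel of ∂_k) / (image of ∂_{k+1}):

  H_0: rank C_0 − rank ∂_1 = 11 − 9 = 2, and the invariant factors of ∂_1 are all 1, so H_0 ≅ Z^2.
  H_1: rank ker ∂_1 − rank ∂_2 = (24 − 9) − 15 = 0, and ∂_2 has invariant factor 2 > 1, so H_1 ≅ Z/2.
  H_2: rank ker ∂_2 − rank ∂_3 = (16 − 15) − 0 = 1, and there is no ∂_3, so H_2 ≅ Z.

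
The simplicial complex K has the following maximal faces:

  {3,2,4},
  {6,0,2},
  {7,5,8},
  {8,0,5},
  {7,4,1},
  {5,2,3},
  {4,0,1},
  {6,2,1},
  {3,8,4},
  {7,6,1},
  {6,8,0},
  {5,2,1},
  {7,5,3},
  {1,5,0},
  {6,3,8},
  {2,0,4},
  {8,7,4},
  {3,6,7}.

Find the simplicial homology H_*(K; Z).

Order the vertices as 0 < 1 < 2 < 3 < 4 < 5 < 6 < 7 < 8. Listing each simplex with vertices in this order, K has dimension 2 with simplices:

  0-simplices (9): [0], [1], [2], [3], [4], [5], [6], [7], [8]
  1-simplices (27): (27 of them)
  2-simplices (18): [0,1,4], [0,1,5], [0,2,4], [0,2,6], [0,5,8], [0,6,8], [1,2,5], [1,2,6], [1,4,7], [1,6,7], [2,3,4], [2,3,5], [3,4,8], [3,5,7], [3,6,7], [3,6,8], [4,7,8], [5,7,8]

giving chain groups C_0 ≅ Z^9, C_1 ≅ Z^27, C_2 ≅ Z^18.

The boundary map ∂_1: C_1 → C_0 sends each edge [p,q] (with p < q) to q − p. For instance
  ∂[0,2] = [2] − [0].
The resulting 9×27 matrix has rank 8, and its Smith normal form has invariant factors (1,1,1,1,1,1,1,1).

The boundary map ∂_2: C_2 → C_1 acts by ∂[p,q,r] = [q,r] − [p,r] + [p,q]. For instance
  ∂[2,3,4] = [3,4] − [2,4] + [2,3],
  ∂[3,6,7] = [6,7] − [3,7] + [3,6].
This gives a 27×18 integer matrix of rank 18; reducing to Smith normal form yields diagonal entries (1,1,1,1,1,1,1,1,1,1,1,1,1,1,1,1,1,2).

From H_k ≅ ker(∂_k) / im(∂_{k+1}) we obtain:

  H_0: rank C_0 − rank ∂_1 = 9 − 8 = 1, and the invariant factors of ∂_1 are all 1, so H_0 = Z.
  H_1: rank ker ∂_1 − rank ∂_2 = (27 − 8) − 18 = 1, and ∂_2 has invariant factor 2 > 1, so H_1 = Z ⊕ Z_2.
  H_2: rank ker ∂_2 − rank ∂_3 = (18 − 18) − 0 = 0, and there is no ∂_3, so H_2 = 0.

As a check, the Euler characteristic is 9 − 27 + 18 = 0, which agrees with 1 − 1 + 0 = 0.

H_0 = Z,  H_1 = Z ⊕ Z_2,  H_2 = 0.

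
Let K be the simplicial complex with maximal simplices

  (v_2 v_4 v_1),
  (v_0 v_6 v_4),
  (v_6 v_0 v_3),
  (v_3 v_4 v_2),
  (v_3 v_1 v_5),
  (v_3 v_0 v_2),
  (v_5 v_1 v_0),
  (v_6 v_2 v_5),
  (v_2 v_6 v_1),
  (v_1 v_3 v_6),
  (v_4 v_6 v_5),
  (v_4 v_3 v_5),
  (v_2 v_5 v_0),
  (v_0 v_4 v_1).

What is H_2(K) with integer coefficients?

H_2 = Z.

K has 7 vertices, 21 edges, 14 triangles.
rank ∂_2 = 13, rank ∂_3 = 0 ⇒ b_2 = 14 − 13 − 0 = 1. So H_2 ≅ Z.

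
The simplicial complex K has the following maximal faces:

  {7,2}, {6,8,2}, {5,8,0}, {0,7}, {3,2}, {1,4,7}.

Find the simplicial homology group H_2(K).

We work with the vertex ordering 0 < 1 < 2 < 3 < 4 < 5 < 6 < 7 < 8. The simplices of K, each written with vertices in increasing order, are:

  0-simplices (9): [0], [1], [2], [3], [4], [5], [6], [7], [8]
  1-simplices (12): [0,5], [0,7], [0,8], [1,4], [1,7], [2,3], [2,6], [2,7], [2,8], [4,7], [5,8], [6,8]
  2-simplices (3): [0,5,8], [1,4,7], [2,6,8]

giving chain groups C_0 ≅ Z^9, C_1 ≅ Z^12, C_2 ≅ Z^3.

∂_1: C_1 → C_0 is given by ∂[p,q] = [q] − [p].
The 9×12 boundary matrix has rank 8 and Smith normal form diag(1,1,1,1,1,1,1,1).

Boundary ∂_2: C_2 → C_1 maps a triangle to the signed sum of its edges. For instance
  ∂[1,4,7] = [4,7] − [1,7] + [1,4],
  ∂[2,6,8] = [6,8] − [2,8] + [2,6].
This gives a 12×3 integer matrix of rank 3; reducing to Smith normal form yields diagonal entries (1,1,1).

Reading off H_k = ker ∂_k / im ∂_{k+1}:

  H_2: rank ker ∂_2 − rank ∂_3 = (3 − 3) − 0 = 0, and there is no ∂_3, so H_2 = 0.

H_2 ≅ 0.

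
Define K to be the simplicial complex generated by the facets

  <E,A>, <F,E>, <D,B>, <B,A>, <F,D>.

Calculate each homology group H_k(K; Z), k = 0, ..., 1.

Order the vertices as A < B < D < E < F. Listing each simplex with vertices in this order, K has dimension 1 with simplices:

  0-simplices (5): A, B, D, E, F
  1-simplices (5): AB, AE, BD, DF, EF

Hence C_0 ≅ Z^5, C_1 ≅ Z^5.

Boundary ∂_1: C_1 → C_0 maps an edge to its endpoints' difference, ∂[p,q] = q − p.
As a 5×5 matrix over Z this has rank 4, with invariant factors (1,1,1,1).

Reading off H_k = ker ∂_k / im ∂_{k+1}:

  H_0: rank C_0 − rank ∂_1 = 5 − 4 = 1, and the invariant factors of ∂_1 are all 1, so H_0 ≅ Z.
  H_1: rank ker ∂_1 − rank ∂_2 = (5 − 4) − 0 = 1, and there is no ∂_2, so H_1 ≅ Z.

H_0 ≅ Z,  H_1 ≅ Z.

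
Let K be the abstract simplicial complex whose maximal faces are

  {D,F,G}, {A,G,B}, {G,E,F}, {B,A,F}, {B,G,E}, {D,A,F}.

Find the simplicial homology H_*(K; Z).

Fix the vertex order A < B < D < E < F < G and write every simplex with vertices in increasing order. Then dim K = 2 and the simplices of K are:

  0-simplices (6): A, B, D, E, F, G
  1-simplices (12): AB, AD, AF, AG, BE, BF, BG, DF, DG, EF, EG, FG
  2-simplices (6): ABF, ABG, ADF, BEG, DFG, EFG

Hence C_0 ≅ Z^6, C_1 ≅ Z^12, C_2 ≅ Z^6.

The boundary map ∂_1: C_1 → C_0 maps an edge to its endpoints' difference, ∂[p,q] = q − p. For instance
  ∂AF = F − A.
The resulting 6×12 matrix has rank 5, and its Smith normal form has invariant factors (1,1,1,1,1).

The boundary map ∂_2: C_2 → C_1 maps a triangle to the signed sum of its edges. For instance
  ∂ABF = BF − AF + AB,
  ∂ADF = DF − AF + AD.
This gives a 12×6 integer matrix of rank 6; reducing to Smith normal form yields diagonal entries (1,1,1,1,1,1).

Reading off H_k = ker ∂_k / im ∂_{k+1}:

  H_0: rank C_0 − rank ∂_1 = 6 − 5 = 1, and the invariant factors of ∂_1 are all 1, so H_0 = Z.
  H_1: rank ker ∂_1 − rank ∂_2 = (12 − 5) − 6 = 1, and the invariant factors of ∂_2 are all 1, so H_1 = Z.
  H_2: rank ker ∂_2 − rank ∂_3 = (6 − 6) − 0 = 0, and there is no ∂_3, so H_2 = 0.

As a check, the Euler characteristic is 6 − 12 + 6 = 0, which agrees with 1 − 1 + 0 = 0.

H_0 = Z,  H_1 = Z,  H_2 = 0.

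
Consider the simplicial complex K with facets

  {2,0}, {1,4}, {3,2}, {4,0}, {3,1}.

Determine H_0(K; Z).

We work with the vertex ordering 0 < 1 < 2 < 3 < 4. The simplices of K, each written with vertices in increasing order, are:

  0-simplices (5): [0], [1], [2], [3], [4]
  1-simplices (5): [0,2], [0,4], [1,3], [1,4], [2,3]

giving chain groups C_0 ≅ Z^5, C_1 ≅ Z^5.

∂_1: C_1 → C_0 is given by ∂[p,q] = [q] − [p]. For instance
  ∂[0,2] = [2] − [0].
This gives a 5×5 integer matrix of rank 4; reducing to Smith normal form yields diagonal entries (1,1,1,1).

Reading off H_k = ker ∂_k / im ∂_{k+1}:

  H_0: rank C_0 − rank ∂_1 = 5 − 4 = 1, and the invariant factors of ∂_1 are all 1, so H_0 ≅ Z.

(K is a triangulation of the circle S^1.)

H_0 ≅ Z.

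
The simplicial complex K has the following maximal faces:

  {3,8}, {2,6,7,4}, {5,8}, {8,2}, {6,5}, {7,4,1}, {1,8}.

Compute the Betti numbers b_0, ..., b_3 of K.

K has 8 vertices, 13 edges, 5 triangles, 1 3-simplex.
rank ∂_0 = 0, rank ∂_1 = 7 ⇒ b_0 = 8 − 0 − 7 = 1; all invariant factors of ∂_1 are 1 so no torsion. So H_0 = Z.
rank ∂_1 = 7, rank ∂_2 = 4 ⇒ b_1 = 13 − 7 − 4 = 2; all invariant factors of ∂_2 are 1 so no torsion. So H_1 = Z^2.
rank ∂_2 = 4, rank ∂_3 = 1 ⇒ b_2 = 5 − 4 − 1 = 0; all invariant factors of ∂_3 are 1 so no torsion. So H_2 = 0.
rank ∂_3 = 1, rank ∂_4 = 0 ⇒ b_3 = 1 − 1 − 0 = 0. So H_3 = 0.

b_0 = 1, b_1 = 2, b_2 = 0, b_3 = 0.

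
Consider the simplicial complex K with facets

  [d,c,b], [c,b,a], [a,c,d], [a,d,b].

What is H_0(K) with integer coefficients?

Fix the vertex order a < b < c < d and write every simplex with vertices in increasing order. Then dim K = 2 and the simplices of K are:

  0-simplices (4): a, b, c, d
  1-simplices (6): ab, ac, ad, bc, bd, cd
  2-simplices (4): abc, abd, acd, bcd

Hence C_0 ≅ Z^4, C_1 ≅ Z^6, C_2 ≅ Z^4.

∂_1: C_1 → C_0 is given by ∂[p,q] = [q] − [p].
The resulting 4×6 matrix has rank 3, and its Smith normal form has invariant factors (1,1,1).

∂_2: C_2 → C_1 acts by ∂[p,q,r] = [q,r] − [p,r] + [p,q]. For instance
  ∂acd = cd − ad + ac,
  ∂abc = bc − ac + ab.
This gives a 6×4 integer matrix of rank 3; reducing to Smith normal form yields diagonal entries (1,1,1).

Computing H_k = (kernel of ∂_k) / (image of ∂_{k+1}):

  H_0: rank C_0 − rank ∂_1 = 4 − 3 = 1, and the invariant factors of ∂_1 are all 1, so H_0 = Z.

(K is a triangulation of the 2-sphere S^2.)

H_0 ≅ Z.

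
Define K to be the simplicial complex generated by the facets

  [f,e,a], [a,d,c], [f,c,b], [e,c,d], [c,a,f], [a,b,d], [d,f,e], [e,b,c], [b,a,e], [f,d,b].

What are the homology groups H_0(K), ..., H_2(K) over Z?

H_0 = Z,  H_1 = Z/2,  H_2 = 0.

We work with the vertex ordering a < b < c < d < e < f. The simplices of K, each written with vertices in increasing order, are:

  0-simplices (6): a, b, c, d, e, f
  1-simplices (15): ab, ac, ad, ae, af, bc, bd, be, bf, cd, ce, cf, de, df, ef
  2-simplices (10): abd, abe, acd, acf, aef, bce, bcf, bdf, cde, def

Hence C_0 ≅ Z^6, C_1 ≅ Z^15, C_2 ≅ Z^10.

Boundary ∂_1: C_1 → C_0 is given by ∂[p,q] = [q] − [p].
The resulting 6×15 matrix has rank 5, and its Smith normal form has invariant factors (1,1,1,1,1).

∂_2: C_2 → C_1 acts by ∂[p,q,r] = [q,r] − [p,r] + [p,q]. For instance
  ∂aef = ef − af + ae,
  ∂abd = bd − ad + ab.
The 15×10 boundary matrix has rank 10 and Smith normal form diag(1,1,1,1,1,1,1,1,1,2).

Now H_k = ker ∂_k / im ∂_{k+1}, so:

  H_0: rank C_0 − rank ∂_1 = 6 − 5 = 1, and the invariant factors of ∂_1 are all 1, so H_0 = Z.
  H_1: rank ker ∂_1 − rank ∂_2 = (15 − 5) − 10 = 0, and ∂_2 has invariant factor 2 > 1, so H_1 = Z/2.
  H_2: rank ker ∂_2 − rank ∂_3 = (10 − 10) − 0 = 0, and there is no ∂_3, so H_2 = 0.

As a check, the Euler characteristic is 6 − 15 + 10 = 1, which agrees with 1 − 0 + 0 = 1.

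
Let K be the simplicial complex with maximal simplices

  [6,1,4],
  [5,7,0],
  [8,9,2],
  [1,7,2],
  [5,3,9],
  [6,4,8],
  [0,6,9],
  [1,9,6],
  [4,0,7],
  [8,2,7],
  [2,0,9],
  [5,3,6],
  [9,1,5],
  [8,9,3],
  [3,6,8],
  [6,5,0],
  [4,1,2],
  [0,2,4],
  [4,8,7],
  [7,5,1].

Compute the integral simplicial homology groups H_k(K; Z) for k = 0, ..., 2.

Order the vertices as 0 < 1 < 2 < 3 < 4 < 5 < 6 < 7 < 8 < 9. Listing each simplex with vertices in this order, K has dimension 2 with simplices:

  0-simplices (10): [0], [1], [2], [3], [4], [5], [6], [7], [8], [9]
  1-simplices (30): (30 of them)
  2-simplices (20): (20 of them)

giving chain groups C_0 ≅ Z^10, C_1 ≅ Z^30, C_2 ≅ Z^20.

The boundary map ∂_1: C_1 → C_0 maps an edge to its endpoints' difference, ∂[p,q] = q − p. For instance
  ∂[8,9] = [9] − [8].
The resulting 10×30 matrix has rank 9, and its Smith normal form has invariant factors (1,1,1,1,1,1,1,1,1).

∂_2: C_2 → C_1 maps a triangle to the signed sum of its edges. For instance
  ∂[0,2,4] = [2,4] − [0,4] + [0,2],
  ∂[2,8,9] = [8,9] − [2,9] + [2,8].
This gives a 30×20 integer matrix of rank 20; reducing to Smith normal form yields diagonal entries (1,1,1,1,1,1,1,1,1,1,1,1,1,1,1,1,1,1,1,2).

Reading off H_k = ker ∂_k / im ∂_{k+1}:

  H_0: rank C_0 − rank ∂_1 = 10 − 9 = 1, and the invariant factors of ∂_1 are all 1, so H_0 = Z.
  H_1: rank ker ∂_1 − rank ∂_2 = (30 − 9) − 20 = 1, and ∂_2 has invariant factor 2 > 1, so H_1 = Z ⊕ Z/2.
  H_2: rank ker ∂_2 − rank ∂_3 = (20 − 20) − 0 = 0, and there is no ∂_3, so H_2 = 0.

As a check, the Euler characteristic is 10 − 30 + 20 = 0, which agrees with 1 − 1 + 0 = 0.
(K is a triangulation of the Klein bottle.)

H_0 = Z,  H_1 = Z ⊕ Z/2,  H_2 = 0.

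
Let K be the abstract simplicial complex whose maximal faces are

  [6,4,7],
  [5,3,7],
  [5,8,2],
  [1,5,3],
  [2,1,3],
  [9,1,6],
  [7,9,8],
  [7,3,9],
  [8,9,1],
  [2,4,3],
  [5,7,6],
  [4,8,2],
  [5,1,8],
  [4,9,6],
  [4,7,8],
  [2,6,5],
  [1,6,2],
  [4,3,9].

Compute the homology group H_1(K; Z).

H_1 ≅ Z × Z/2.

We work with the vertex ordering 1 < 2 < 3 < 4 < 5 < 6 < 7 < 8 < 9. The simplices of K, each written with vertices in increasing order, are:

  0-simplices (9): [1], [2], [3], [4], [5], [6], [7], [8], [9]
  1-simplices (27): (27 of them)
  2-simplices (18): [1,2,3], [1,2,6], [1,3,5], [1,5,8], [1,6,9], [1,8,9], [2,3,4], [2,4,8], [2,5,6], [2,5,8], [3,4,9], [3,5,7], [3,7,9], [4,6,7], [4,6,9], [4,7,8], [5,6,7], [7,8,9]

so the chain groups are C_0 ≅ Z^9, C_1 ≅ Z^27, C_2 ≅ Z^18.

∂_1: C_1 → C_0 sends each edge [p,q] (with p < q) to q − p.
This gives a 9×27 integer matrix of rank 8; reducing to Smith normal form yields diagonal entries (1,1,1,1,1,1,1,1).

∂_2: C_2 → C_1 sends each 2-simplex [p,q,r] to [q,r] − [p,r] + [p,q]. For instance
  ∂[4,7,8] = [7,8] − [4,8] + [4,7],
  ∂[7,8,9] = [8,9] − [7,9] + [7,8].
This gives a 27×18 integer matrix of rank 18; reducing to Smith normal form yields diagonal entries (1,1,1,1,1,1,1,1,1,1,1,1,1,1,1,1,1,2).

From H_k ≅ ker(∂_k) / im(∂_{k+1}) we obtain:

  H_1: rank ker ∂_1 − rank ∂_2 = (27 − 8) − 18 = 1, and ∂_2 has invariant factor 2 > 1, so H_1 = Z × Z/2.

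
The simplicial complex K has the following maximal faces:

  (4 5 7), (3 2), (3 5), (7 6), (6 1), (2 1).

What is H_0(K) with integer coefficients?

Fix the vertex order 1 < 2 < 3 < 4 < 5 < 6 < 7 and write every simplex with vertices in increasing order. Then dim K = 2 and the simplices of K are:

  0-simplices (7): [1], [2], [3], [4], [5], [6], [7]
  1-simplices (8): [1,2], [1,6], [2,3], [3,5], [4,5], [4,7], [5,7], [6,7]
  2-simplices (1): [4,5,7]

giving chain groups C_0 ≅ Z^7, C_1 ≅ Z^8, C_2 ≅ Z^1.

∂_1: C_1 → C_0 maps an edge to its endpoints' difference, ∂[p,q] = q − p.
As a 7×8 matrix over Z this has rank 6, with invariant factors (1,1,1,1,1,1).

The boundary map ∂_2: C_2 → C_1 acts by ∂[p,q,r] = [q,r] − [p,r] + [p,q]. For instance
  ∂[4,5,7] = [5,7] − [4,7] + [4,5].
As a 8×1 matrix over Z this has rank 1, with invariant factors (1).

Now H_k = ker ∂_k / im ∂_{k+1}, so:

  H_0: rank C_0 − rank ∂_1 = 7 − 6 = 1, and the invariant factors of ∂_1 are all 1, so H_0 = Z.

H_0 = Z.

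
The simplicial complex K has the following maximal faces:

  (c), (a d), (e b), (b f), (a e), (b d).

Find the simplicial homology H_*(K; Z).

Order the vertices as a < b < c < d < e < f. Listing each simplex with vertices in this order, K has dimension 1 with simplices:

  0-simplices (6): a, b, c, d, e, f
  1-simplices (5): ad, ae, bd, be, bf

giving chain groups C_0 ≅ Z^6, C_1 ≅ Z^5.

Boundary ∂_1: C_1 → C_0 is given by ∂[p,q] = [q] − [p].
As a 6×5 matrix over Z this has rank 4, with invariant factors (1,1,1,1).

From H_k ≅ ker(∂_k) / im(∂_{k+1}) we obtain:

  H_0: rank C_0 − rank ∂_1 = 6 − 4 = 2, and the invariant factors of ∂_1 are all 1, so H_0 = Z^2.
  H_1: rank ker ∂_1 − rank ∂_2 = (5 − 4) − 0 = 1, and there is no ∂_2, so H_1 = Z.

As a check, the Euler characteristic is 6 − 5 = 1, which agrees with 2 − 1 = 1.

H_0 ≅ Z^2,  H_1 ≅ Z.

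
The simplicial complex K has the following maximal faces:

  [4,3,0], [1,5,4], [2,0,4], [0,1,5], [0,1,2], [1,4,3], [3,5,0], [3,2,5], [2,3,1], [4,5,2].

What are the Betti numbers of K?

Take the total order 0 < 1 < 2 < 3 < 4 < 5 on the vertex set. Then K (dimension 2) consists of the simplices:

  0-simplices (6): [0], [1], [2], [3], [4], [5]
  1-simplices (15): [0,1], [0,2], [0,3], [0,4], [0,5], [1,2], [1,3], [1,4], [1,5], [2,3], [2,4], [2,5], [3,4], [3,5], [4,5]
  2-simplices (10): [0,1,2], [0,1,5], [0,2,4], [0,3,4], [0,3,5], [1,2,3], [1,3,4], [1,4,5], [2,3,5], [2,4,5]

giving chain groups C_0 ≅ Z^6, C_1 ≅ Z^15, C_2 ≅ Z^10.

The boundary map ∂_1: C_1 → C_0 sends each edge [p,q] (with p < q) to q − p. For instance
  ∂[0,5] = [5] − [0].
The resulting 6×15 matrix has rank 5, and its Smith normal form has invariant factors (1,1,1,1,1).

∂_2: C_2 → C_1 maps a triangle to the signed sum of its edges. For instance
  ∂[0,1,5] = [1,5] − [0,5] + [0,1],
  ∂[1,2,3] = [2,3] − [1,3] + [1,2].
The resulting 15×10 matrix has rank 10, and its Smith normal form has invariant factors (1,1,1,1,1,1,1,1,1,2).

Now H_k = ker ∂_k / im ∂_{k+1}, so:

  H_0: rank C_0 − rank ∂_1 = 6 − 5 = 1, and the invariant factors of ∂_1 are all 1, so H_0 = Z.
  H_1: rank ker ∂_1 − rank ∂_2 = (15 − 5) − 10 = 0, and ∂_2 has invariant factor 2 > 1, so H_1 = Z/2.
  H_2: rank ker ∂_2 − rank ∂_3 = (10 − 10) − 0 = 0, and there is no ∂_3, so H_2 = 0.

As a check, the Euler characteristic is 6 − 15 + 10 = 1, which agrees with 1 − 0 + 0 = 1.
(K is a triangulation of the real projective plane RP^2.)

Hence the Betti numbers are b_0 = 1, b_1 = 0, b_2 = 0.

b_0 = 1, b_1 = 0, b_2 = 0.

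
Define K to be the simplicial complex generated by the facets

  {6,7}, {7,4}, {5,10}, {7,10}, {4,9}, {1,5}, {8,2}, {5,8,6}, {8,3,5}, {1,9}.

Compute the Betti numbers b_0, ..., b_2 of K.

Order the vertices as 1 < 2 < 3 < 4 < 5 < 6 < 7 < 8 < 9 < 10. Listing each simplex with vertices in this order, K has dimension 2 with simplices:

  0-simplices (10): [1], [2], [3], [4], [5], [6], [7], [8], [9], [10]
  1-simplices (13): [1,5], [1,9], [2,8], [3,5], [3,8], [4,7], [4,9], [5,6], [5,8], [5,10], [6,7], [6,8], [7,10]
  2-simplices (2): [3,5,8], [5,6,8]

Hence C_0 ≅ Z^10, C_1 ≅ Z^13, C_2 ≅ Z^2.

∂_1: C_1 → C_0 is given by ∂[p,q] = [q] − [p].
This gives a 10×13 integer matrix of rank 9; reducing to Smith normal form yields diagonal entries (1,1,1,1,1,1,1,1,1).

Boundary ∂_2: C_2 → C_1 acts by ∂[p,q,r] = [q,r] − [p,r] + [p,q]. For instance
  ∂[5,6,8] = [6,8] − [5,8] + [5,6],
  ∂[3,5,8] = [5,8] − [3,8] + [3,5].
The resulting 13×2 matrix has rank 2, and its Smith normal form has invariant factors (1,1).

Reading off H_k = ker ∂_k / im ∂_{k+1}:

  H_0: rank C_0 − rank ∂_1 = 10 − 9 = 1, and the invariant factors of ∂_1 are all 1, so H_0 = Z.
  H_1: rank ker ∂_1 − rank ∂_2 = (13 − 9) − 2 = 2, and the invariant factors of ∂_2 are all 1, so H_1 = Z^2.
  H_2: rank ker ∂_2 − rank ∂_3 = (2 − 2) − 0 = 0, and there is no ∂_3, so H_2 = 0.

As a check, the Euler characteristic is 10 − 13 + 2 = -1, which agrees with 1 − 2 + 0 = -1.

Hence the Betti numbers are b_0 = 1, b_1 = 2, b_2 = 0.

b_0 = 1, b_1 = 2, b_2 = 0.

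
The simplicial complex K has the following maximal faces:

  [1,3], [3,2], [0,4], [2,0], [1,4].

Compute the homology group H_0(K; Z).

Order the vertices as 0 < 1 < 2 < 3 < 4. Listing each simplex with vertices in this order, K has dimension 1 with simplices:

  0-simplices (5): [0], [1], [2], [3], [4]
  1-simplices (5): [0,2], [0,4], [1,3], [1,4], [2,3]

giving chain groups C_0 ≅ Z^5, C_1 ≅ Z^5.

The boundary map ∂_1: C_1 → C_0 is given by ∂[p,q] = [q] − [p]. For instance
  ∂[0,4] = [4] − [0].
This gives a 5×5 integer matrix of rank 4; reducing to Smith normal form yields diagonal entries (1,1,1,1).

From H_k ≅ ker(∂_k) / im(∂_{k+1}) we obtain:

  H_0: rank C_0 − rank ∂_1 = 5 − 4 = 1, and the invariant factors of ∂_1 are all 1, so H_0 = Z.

H_0 ≅ Z.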